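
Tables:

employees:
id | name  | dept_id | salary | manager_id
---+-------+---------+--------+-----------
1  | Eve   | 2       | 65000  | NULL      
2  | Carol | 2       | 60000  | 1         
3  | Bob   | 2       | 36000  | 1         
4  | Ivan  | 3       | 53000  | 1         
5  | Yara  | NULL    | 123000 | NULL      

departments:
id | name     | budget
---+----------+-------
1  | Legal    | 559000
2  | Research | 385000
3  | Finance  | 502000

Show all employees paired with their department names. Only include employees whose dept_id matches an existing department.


INNER JOIN keeps only employees rows whose dept_id matches an id in departments. Walk through each employee:
  - employee 1 (Eve): dept_id=2 -> matches Research
  - employee 2 (Carol): dept_id=2 -> matches Research
  - employee 3 (Bob): dept_id=2 -> matches Research
  - employee 4 (Ivan): dept_id=3 -> matches Finance
  - employee 5 (Yara): dept_id=NULL, no match -> dropped
So 1 of 5 rows is dropped.

SQL:
SELECT a.name, b.name AS department
FROM employees a
INNER JOIN departments b ON a.dept_id = b.id

Result:
name  | department
------+-----------
Eve   | Research  
Carol | Research  
Bob   | Research  
Ivan  | Finance   


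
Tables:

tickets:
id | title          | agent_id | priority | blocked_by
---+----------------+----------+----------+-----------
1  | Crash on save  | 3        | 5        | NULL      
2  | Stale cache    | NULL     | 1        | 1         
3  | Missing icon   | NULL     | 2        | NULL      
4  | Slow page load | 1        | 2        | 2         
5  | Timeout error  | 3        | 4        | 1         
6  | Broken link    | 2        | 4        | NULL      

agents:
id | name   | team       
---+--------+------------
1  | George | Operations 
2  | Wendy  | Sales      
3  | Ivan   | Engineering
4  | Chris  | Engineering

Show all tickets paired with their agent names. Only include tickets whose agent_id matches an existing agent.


INNER JOIN keeps only tickets rows whose agent_id matches an id in agents. Walk through each ticket:
  - ticket 1 (Crash on save): agent_id=3 -> matches Ivan
  - ticket 2 (Stale cache): agent_id=NULL, no match -> dropped
  - ticket 3 (Missing icon): agent_id=NULL, no match -> dropped
  - ticket 4 (Slow page load): agent_id=1 -> matches George
  - ticket 5 (Timeout error): agent_id=3 -> matches Ivan
  - ticket 6 (Broken link): agent_id=2 -> matches Wendy
So 2 of 6 rows are dropped.

SQL:
SELECT a.title, b.name AS agent
FROM tickets a
INNER JOIN agents b ON a.agent_id = b.id

Result:
title          | agent 
---------------+-------
Crash on save  | Ivan  
Slow page load | George
Timeout error  | Ivan  
Broken link    | Wendy 


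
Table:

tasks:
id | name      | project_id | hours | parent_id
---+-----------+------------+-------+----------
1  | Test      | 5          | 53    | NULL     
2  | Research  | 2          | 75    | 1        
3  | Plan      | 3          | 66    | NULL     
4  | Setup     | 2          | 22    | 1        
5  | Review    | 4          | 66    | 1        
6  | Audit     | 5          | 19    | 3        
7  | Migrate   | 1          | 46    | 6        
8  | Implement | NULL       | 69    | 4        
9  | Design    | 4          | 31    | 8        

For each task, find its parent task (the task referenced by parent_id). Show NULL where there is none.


This is a self-join: tasks is joined to a second copy of itself, matching each row's parent_id to another row's id. Use LEFT JOIN so rows with parent_id=NULL are kept.
  - task 1 (Test): parent_id=NULL -> NULL
  - task 2 (Research): parent_id=1 -> Test
  - task 3 (Plan): parent_id=NULL -> NULL
  - task 4 (Setup): parent_id=1 -> Test
  - task 5 (Review): parent_id=1 -> Test
  - task 6 (Audit): parent_id=3 -> Plan
  - task 7 (Migrate): parent_id=6 -> Audit
  - task 8 (Implement): parent_id=4 -> Setup
  - task 9 (Design): parent_id=8 -> Implement

SQL:
SELECT a.name AS item, b.name AS parent
FROM tasks a
LEFT JOIN tasks b ON a.parent_id = b.id

Result:
item      | parent   
----------+----------
Test      | NULL     
Research  | Test     
Plan      | NULL     
Setup     | Test     
Review    | Test     
Audit     | Plan     
Migrate   | Audit    
Implement | Setup    
Design    | Implement


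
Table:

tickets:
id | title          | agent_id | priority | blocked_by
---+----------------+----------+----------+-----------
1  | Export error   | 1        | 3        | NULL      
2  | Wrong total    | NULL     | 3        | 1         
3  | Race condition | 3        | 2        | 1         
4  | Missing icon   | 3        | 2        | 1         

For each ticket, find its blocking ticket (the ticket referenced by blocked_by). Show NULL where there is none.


This is a self-join: tickets is joined to a second copy of itself, matching each row's blocked_by to another row's id. Use LEFT JOIN so rows with blocked_by=NULL are kept.
  - ticket 1 (Export error): blocked_by=NULL -> NULL
  - ticket 2 (Wrong total): blocked_by=1 -> Export error
  - ticket 3 (Race condition): blocked_by=1 -> Export error
  - ticket 4 (Missing icon): blocked_by=1 -> Export error

SQL:
SELECT a.title AS item, b.title AS blocked_by
FROM tickets a
LEFT JOIN tickets b ON a.blocked_by = b.id

Result:
item           | blocked_by  
---------------+-------------
Export error   | NULL        
Wrong total    | Export error
Race condition | Export error
Missing icon   | Export error


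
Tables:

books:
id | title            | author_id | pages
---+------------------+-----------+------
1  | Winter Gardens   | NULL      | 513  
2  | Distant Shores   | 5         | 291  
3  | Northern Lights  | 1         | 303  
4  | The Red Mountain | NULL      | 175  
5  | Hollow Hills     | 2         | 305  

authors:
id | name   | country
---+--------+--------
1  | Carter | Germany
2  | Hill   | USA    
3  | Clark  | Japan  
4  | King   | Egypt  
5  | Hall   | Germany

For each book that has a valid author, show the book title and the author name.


INNER JOIN keeps only books rows whose author_id matches an id in authors. Walk through each book:
  - book 1 (Winter Gardens): author_id=NULL, no match -> dropped
  - book 2 (Distant Shores): author_id=5 -> matches Hall
  - book 3 (Northern Lights): author_id=1 -> matches Carter
  - book 4 (The Red Mountain): author_id=NULL, no match -> dropped
  - book 5 (Hollow Hills): author_id=2 -> matches Hill
So 2 of 5 rows are dropped.

SQL:
SELECT a.title, b.name AS author
FROM books a
INNER JOIN authors b ON a.author_id = b.id

Result:
title           | author
----------------+-------
Distant Shores  | Hall  
Northern Lights | Carter
Hollow Hills    | Hill  


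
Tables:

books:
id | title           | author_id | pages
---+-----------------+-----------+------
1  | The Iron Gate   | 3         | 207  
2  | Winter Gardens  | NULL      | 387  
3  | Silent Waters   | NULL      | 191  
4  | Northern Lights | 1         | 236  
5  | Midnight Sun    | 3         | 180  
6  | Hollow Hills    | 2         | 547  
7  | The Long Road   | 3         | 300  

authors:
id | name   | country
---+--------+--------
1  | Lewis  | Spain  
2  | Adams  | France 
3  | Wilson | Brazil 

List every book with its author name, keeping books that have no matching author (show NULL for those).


LEFT JOIN keeps every row from books (the left table); where author_id has no match in authors, the author columns become NULL. Walk through each book:
  - book 1 (The Iron Gate): author_id=3 -> matches Wilson
  - book 2 (Winter Gardens): author_id=NULL, no match -> kept with NULL
  - book 3 (Silent Waters): author_id=NULL, no match -> kept with NULL
  - book 4 (Northern Lights): author_id=1 -> matches Lewis
  - book 5 (Midnight Sun): author_id=3 -> matches Wilson
  - book 6 (Hollow Hills): author_id=2 -> matches Adams
  - book 7 (The Long Road): author_id=3 -> matches Wilson
All 7 rows appear; 2 have NULL author.

SQL:
SELECT a.title, b.name AS author
FROM books a
LEFT JOIN authors b ON a.author_id = b.id

Result:
title           | author
----------------+-------
The Iron Gate   | Wilson
Winter Gardens  | NULL  
Silent Waters   | NULL  
Northern Lights | Lewis 
Midnight Sun    | Wilson
Hollow Hills    | Adams 
The Long Road   | Wilson


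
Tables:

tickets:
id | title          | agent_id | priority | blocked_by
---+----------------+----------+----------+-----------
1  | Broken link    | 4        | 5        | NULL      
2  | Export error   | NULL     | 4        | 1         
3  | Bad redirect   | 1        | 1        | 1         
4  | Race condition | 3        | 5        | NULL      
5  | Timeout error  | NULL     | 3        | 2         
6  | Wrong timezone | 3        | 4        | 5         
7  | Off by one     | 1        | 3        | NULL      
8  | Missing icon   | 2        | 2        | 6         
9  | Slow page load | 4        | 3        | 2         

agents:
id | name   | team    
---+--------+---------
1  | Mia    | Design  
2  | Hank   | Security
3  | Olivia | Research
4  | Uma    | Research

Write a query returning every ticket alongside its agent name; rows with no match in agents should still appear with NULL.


LEFT JOIN keeps every row from tickets (the left table); where agent_id has no match in agents, the agent columns become NULL. Walk through each ticket:
  - ticket 1 (Broken link): agent_id=4 -> matches Uma
  - ticket 2 (Export error): agent_id=NULL, no match -> kept with NULL
  - ticket 3 (Bad redirect): agent_id=1 -> matches Mia
  - ticket 4 (Race condition): agent_id=3 -> matches Olivia
  - ticket 5 (Timeout error): agent_id=NULL, no match -> kept with NULL
  - ticket 6 (Wrong timezone): agent_id=3 -> matches Olivia
  - ticket 7 (Off by one): agent_id=1 -> matches Mia
  - ticket 8 (Missing icon): agent_id=2 -> matches Hank
  - ticket 9 (Slow page load): agent_id=4 -> matches Uma
All 9 rows appear; 2 have NULL agent.

SQL:
SELECT a.title, b.name AS agent
FROM tickets a
LEFT JOIN agents b ON a.agent_id = b.id

Result:
title          | agent 
---------------+-------
Broken link    | Uma   
Export error   | NULL  
Bad redirect   | Mia   
Race condition | Olivia
Timeout error  | NULL  
Wrong timezone | Olivia
Off by one     | Mia   
Missing icon   | Hank  
Slow page load | Uma   


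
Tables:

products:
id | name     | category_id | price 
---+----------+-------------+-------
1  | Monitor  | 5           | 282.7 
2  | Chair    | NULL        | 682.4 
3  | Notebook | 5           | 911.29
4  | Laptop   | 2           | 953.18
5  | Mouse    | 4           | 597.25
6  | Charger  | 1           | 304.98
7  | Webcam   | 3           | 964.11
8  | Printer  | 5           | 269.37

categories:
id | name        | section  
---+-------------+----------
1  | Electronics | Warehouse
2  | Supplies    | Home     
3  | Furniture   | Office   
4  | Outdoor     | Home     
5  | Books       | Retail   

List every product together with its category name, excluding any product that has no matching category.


INNER JOIN keeps only products rows whose category_id matches an id in categories. Walk through each product:
  - product 1 (Monitor): category_id=5 -> matches Books
  - product 2 (Chair): category_id=NULL, no match -> dropped
  - product 3 (Notebook): category_id=5 -> matches Books
  - product 4 (Laptop): category_id=2 -> matches Supplies
  - product 5 (Mouse): category_id=4 -> matches Outdoor
  - product 6 (Charger): category_id=1 -> matches Electronics
  - product 7 (Webcam): category_id=3 -> matches Furniture
  - product 8 (Printer): category_id=5 -> matches Books
So 1 of 8 rows is dropped.

SQL:
SELECT a.name, b.name AS category
FROM products a
INNER JOIN categories b ON a.category_id = b.id

Result:
name     | category   
---------+------------
Monitor  | Books      
Notebook | Books      
Laptop   | Supplies   
Mouse    | Outdoor    
Charger  | Electronics
Webcam   | Furniture  
Printer  | Books      


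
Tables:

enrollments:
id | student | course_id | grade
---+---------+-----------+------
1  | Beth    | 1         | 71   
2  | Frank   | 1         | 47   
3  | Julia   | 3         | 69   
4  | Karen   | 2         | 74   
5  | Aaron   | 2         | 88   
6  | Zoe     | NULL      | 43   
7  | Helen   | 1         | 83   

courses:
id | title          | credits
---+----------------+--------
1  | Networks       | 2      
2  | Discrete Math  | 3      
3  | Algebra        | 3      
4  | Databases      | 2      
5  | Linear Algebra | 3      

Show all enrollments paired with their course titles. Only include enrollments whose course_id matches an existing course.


INNER JOIN keeps only enrollments rows whose course_id matches an id in courses. Walk through each enrollment:
  - enrollment 1 (Beth): course_id=1 -> matches Networks
  - enrollment 2 (Frank): course_id=1 -> matches Networks
  - enrollment 3 (Julia): course_id=3 -> matches Algebra
  - enrollment 4 (Karen): course_id=2 -> matches Discrete Math
  - enrollment 5 (Aaron): course_id=2 -> matches Discrete Math
  - enrollment 6 (Zoe): course_id=NULL, no match -> dropped
  - enrollment 7 (Helen): course_id=1 -> matches Networks
So 1 of 7 rows is dropped.

SQL:
SELECT a.student, b.title AS course
FROM enrollments a
INNER JOIN courses b ON a.course_id = b.id

Result:
student | course       
--------+--------------
Beth    | Networks     
Frank   | Networks     
Julia   | Algebra      
Karen   | Discrete Math
Aaron   | Discrete Math
Helen   | Networks     


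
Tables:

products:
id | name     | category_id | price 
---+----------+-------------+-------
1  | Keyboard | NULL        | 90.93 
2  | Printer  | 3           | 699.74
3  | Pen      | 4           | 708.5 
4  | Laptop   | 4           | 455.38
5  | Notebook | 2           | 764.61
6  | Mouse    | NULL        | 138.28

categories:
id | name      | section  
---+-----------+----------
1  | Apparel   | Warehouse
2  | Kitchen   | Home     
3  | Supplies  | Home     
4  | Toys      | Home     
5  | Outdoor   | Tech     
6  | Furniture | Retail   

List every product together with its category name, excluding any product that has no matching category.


INNER JOIN keeps only products rows whose category_id matches an id in categories. Walk through each product:
  - product 1 (Keyboard): category_id=NULL, no match -> dropped
  - product 2 (Printer): category_id=3 -> matches Supplies
  - product 3 (Pen): category_id=4 -> matches Toys
  - product 4 (Laptop): category_id=4 -> matches Toys
  - product 5 (Notebook): category_id=2 -> matches Kitchen
  - product 6 (Mouse): category_id=NULL, no match -> dropped
So 2 of 6 rows are dropped.

SQL:
SELECT a.name, b.name AS category
FROM products a
INNER JOIN categories b ON a.category_id = b.id

Result:
name     | category
---------+---------
Printer  | Supplies
Pen      | Toys    
Laptop   | Toys    
Notebook | Kitchen 


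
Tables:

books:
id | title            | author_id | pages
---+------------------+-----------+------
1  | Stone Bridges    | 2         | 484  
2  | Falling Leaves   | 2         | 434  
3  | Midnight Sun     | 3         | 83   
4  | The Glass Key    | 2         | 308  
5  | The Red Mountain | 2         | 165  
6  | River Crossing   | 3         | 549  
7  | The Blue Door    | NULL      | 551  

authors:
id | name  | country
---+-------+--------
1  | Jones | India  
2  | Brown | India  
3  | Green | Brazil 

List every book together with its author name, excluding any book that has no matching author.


INNER JOIN keeps only books rows whose author_id matches an id in authors. Walk through each book:
  - book 1 (Stone Bridges): author_id=2 -> matches Brown
  - book 2 (Falling Leaves): author_id=2 -> matches Brown
  - book 3 (Midnight Sun): author_id=3 -> matches Green
  - book 4 (The Glass Key): author_id=2 -> matches Brown
  - book 5 (The Red Mountain): author_id=2 -> matches Brown
  - book 6 (River Crossing): author_id=3 -> matches Green
  - book 7 (The Blue Door): author_id=NULL, no match -> dropped
So 1 of 7 rows is dropped.

SQL:
SELECT a.title, b.name AS author
FROM books a
INNER JOIN authors b ON a.author_id = b.id

Result:
title            | author
-----------------+-------
Stone Bridges    | Brown 
Falling Leaves   | Brown 
Midnight Sun     | Green 
The Glass Key    | Brown 
The Red Mountain | Brown 
River Crossing   | Green 


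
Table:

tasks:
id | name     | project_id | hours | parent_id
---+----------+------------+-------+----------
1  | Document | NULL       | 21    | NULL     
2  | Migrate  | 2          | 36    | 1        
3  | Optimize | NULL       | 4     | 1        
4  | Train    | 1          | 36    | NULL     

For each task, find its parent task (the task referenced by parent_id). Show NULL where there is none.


This is a self-join: tasks is joined to a second copy of itself, matching each row's parent_id to another row's id. Use LEFT JOIN so rows with parent_id=NULL are kept.
  - task 1 (Document): parent_id=NULL -> NULL
  - task 2 (Migrate): parent_id=1 -> Document
  - task 3 (Optimize): parent_id=1 -> Document
  - task 4 (Train): parent_id=NULL -> NULL

SQL:
SELECT a.name AS item, b.name AS parent
FROM tasks a
LEFT JOIN tasks b ON a.parent_id = b.id

Result:
item     | parent  
---------+---------
Document | NULL    
Migrate  | Document
Optimize | Document
Train    | NULL    


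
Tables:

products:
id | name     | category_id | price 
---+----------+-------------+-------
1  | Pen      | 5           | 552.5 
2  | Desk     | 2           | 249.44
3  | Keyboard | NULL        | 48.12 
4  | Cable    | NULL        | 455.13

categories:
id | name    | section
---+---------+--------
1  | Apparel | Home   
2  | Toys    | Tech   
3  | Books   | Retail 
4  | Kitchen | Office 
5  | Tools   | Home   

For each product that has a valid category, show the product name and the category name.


INNER JOIN keeps only products rows whose category_id matches an id in categories. Walk through each product:
  - product 1 (Pen): category_id=5 -> matches Tools
  - product 2 (Desk): category_id=2 -> matches Toys
  - product 3 (Keyboard): category_id=NULL, no match -> dropped
  - product 4 (Cable): category_id=NULL, no match -> dropped
So 2 of 4 rows are dropped.

SQL:
SELECT a.name, b.name AS category
FROM products a
INNER JOIN categories b ON a.category_id = b.id

Result:
name | category
-----+---------
Pen  | Tools   
Desk | Toys    


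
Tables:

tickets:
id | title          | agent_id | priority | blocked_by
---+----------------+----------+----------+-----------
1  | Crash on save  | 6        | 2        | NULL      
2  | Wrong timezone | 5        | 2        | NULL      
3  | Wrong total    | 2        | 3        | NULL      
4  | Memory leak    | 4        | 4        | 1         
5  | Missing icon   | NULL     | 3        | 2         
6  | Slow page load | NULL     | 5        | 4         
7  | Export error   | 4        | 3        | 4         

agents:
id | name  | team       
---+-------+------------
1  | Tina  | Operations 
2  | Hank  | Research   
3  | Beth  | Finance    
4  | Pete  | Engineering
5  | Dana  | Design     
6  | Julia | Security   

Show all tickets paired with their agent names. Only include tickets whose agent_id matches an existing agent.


INNER JOIN keeps only tickets rows whose agent_id matches an id in agents. Walk through each ticket:
  - ticket 1 (Crash on save): agent_id=6 -> matches Julia
  - ticket 2 (Wrong timezone): agent_id=5 -> matches Dana
  - ticket 3 (Wrong total): agent_id=2 -> matches Hank
  - ticket 4 (Memory leak): agent_id=4 -> matches Pete
  - ticket 5 (Missing icon): agent_id=NULL, no match -> dropped
  - ticket 6 (Slow page load): agent_id=NULL, no match -> dropped
  - ticket 7 (Export error): agent_id=4 -> matches Pete
So 2 of 7 rows are dropped.

SQL:
SELECT a.title, b.name AS agent
FROM tickets a
INNER JOIN agents b ON a.agent_id = b.id

Result:
title          | agent
---------------+------
Crash on save  | Julia
Wrong timezone | Dana 
Wrong total    | Hank 
Memory leak    | Pete 
Export error   | Pete 


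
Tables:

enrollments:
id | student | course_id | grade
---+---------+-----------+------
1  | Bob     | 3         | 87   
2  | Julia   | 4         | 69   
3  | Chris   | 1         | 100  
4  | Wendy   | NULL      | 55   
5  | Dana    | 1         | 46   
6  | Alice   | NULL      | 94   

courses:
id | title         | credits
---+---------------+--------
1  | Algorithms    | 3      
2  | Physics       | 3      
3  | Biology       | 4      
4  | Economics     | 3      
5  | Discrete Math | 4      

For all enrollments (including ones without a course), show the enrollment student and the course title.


LEFT JOIN keeps every row from enrollments (the left table); where course_id has no match in courses, the course columns become NULL. Walk through each enrollment:
  - enrollment 1 (Bob): course_id=3 -> matches Biology
  - enrollment 2 (Julia): course_id=4 -> matches Economics
  - enrollment 3 (Chris): course_id=1 -> matches Algorithms
  - enrollment 4 (Wendy): course_id=NULL, no match -> kept with NULL
  - enrollment 5 (Dana): course_id=1 -> matches Algorithms
  - enrollment 6 (Alice): course_id=NULL, no match -> kept with NULL
All 6 rows appear; 2 have NULL course.

SQL:
SELECT a.student, b.title AS course
FROM enrollments a
LEFT JOIN courses b ON a.course_id = b.id

Result:
student | course    
--------+-----------
Bob     | Biology   
Julia   | Economics 
Chris   | Algorithms
Wendy   | NULL      
Dana    | Algorithms
Alice   | NULL      


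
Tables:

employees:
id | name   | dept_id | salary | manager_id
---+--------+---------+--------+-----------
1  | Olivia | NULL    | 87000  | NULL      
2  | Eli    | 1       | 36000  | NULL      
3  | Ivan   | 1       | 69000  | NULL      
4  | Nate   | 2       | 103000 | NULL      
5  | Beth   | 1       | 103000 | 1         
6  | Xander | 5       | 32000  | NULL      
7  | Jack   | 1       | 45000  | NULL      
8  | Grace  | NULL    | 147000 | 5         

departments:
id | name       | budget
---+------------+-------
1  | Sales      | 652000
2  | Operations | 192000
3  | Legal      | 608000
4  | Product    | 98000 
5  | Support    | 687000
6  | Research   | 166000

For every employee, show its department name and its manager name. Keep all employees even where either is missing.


Two LEFT JOINs from the same base table employees: one to departments via dept_id, one to employees itself via manager_id. Both are LEFT so every employee is preserved.
Match against departments:
  - employee 1 (Olivia): dept_id=NULL, no match -> kept with NULL
  - employee 2 (Eli): dept_id=1 -> matches Sales
  - employee 3 (Ivan): dept_id=1 -> matches Sales
  - employee 4 (Nate): dept_id=2 -> matches Operations
  - employee 5 (Beth): dept_id=1 -> matches Sales
  - employee 6 (Xander): dept_id=5 -> matches Support
  - employee 7 (Jack): dept_id=1 -> matches Sales
  - employee 8 (Grace): dept_id=NULL, no match -> kept with NULL
Match against employees (self):
  - employee 1 (Olivia): manager_id=NULL -> NULL
  - employee 2 (Eli): manager_id=NULL -> NULL
  - employee 3 (Ivan): manager_id=NULL -> NULL
  - employee 4 (Nate): manager_id=NULL -> NULL
  - employee 5 (Beth): manager_id=1 -> Olivia
  - employee 6 (Xander): manager_id=NULL -> NULL
  - employee 7 (Jack): manager_id=NULL -> NULL
  - employee 8 (Grace): manager_id=5 -> Beth

SQL:
SELECT a.name, b.name AS department, c.name AS manager
FROM employees a
LEFT JOIN departments b ON a.dept_id = b.id
LEFT JOIN employees c ON a.manager_id = c.id

Result:
name   | department | manager
-------+------------+--------
Olivia | NULL       | NULL   
Eli    | Sales      | NULL   
Ivan   | Sales      | NULL   
Nate   | Operations | NULL   
Beth   | Sales      | Olivia 
Xander | Support    | NULL   
Jack   | Sales      | NULL   
Grace  | NULL       | Beth   


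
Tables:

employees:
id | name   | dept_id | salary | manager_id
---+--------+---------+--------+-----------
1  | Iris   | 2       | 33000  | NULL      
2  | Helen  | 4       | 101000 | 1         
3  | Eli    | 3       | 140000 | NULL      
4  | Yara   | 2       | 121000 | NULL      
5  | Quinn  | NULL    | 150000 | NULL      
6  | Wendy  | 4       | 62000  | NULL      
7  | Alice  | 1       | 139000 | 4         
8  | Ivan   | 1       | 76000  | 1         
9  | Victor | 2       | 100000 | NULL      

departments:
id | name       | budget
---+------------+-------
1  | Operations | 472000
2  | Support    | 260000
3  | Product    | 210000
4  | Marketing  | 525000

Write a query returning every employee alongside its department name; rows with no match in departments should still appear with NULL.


LEFT JOIN keeps every row from employees (the left table); where dept_id has no match in departments, the department columns become NULL. Walk through each employee:
  - employee 1 (Iris): dept_id=2 -> matches Support
  - employee 2 (Helen): dept_id=4 -> matches Marketing
  - employee 3 (Eli): dept_id=3 -> matches Product
  - employee 4 (Yara): dept_id=2 -> matches Support
  - employee 5 (Quinn): dept_id=NULL, no match -> kept with NULL
  - employee 6 (Wendy): dept_id=4 -> matches Marketing
  - employee 7 (Alice): dept_id=1 -> matches Operations
  - employee 8 (Ivan): dept_id=1 -> matches Operations
  - employee 9 (Victor): dept_id=2 -> matches Support
All 9 rows appear; 1 has NULL department.

SQL:
SELECT a.name, b.name AS department
FROM employees a
LEFT JOIN departments b ON a.dept_id = b.id

Result:
name   | department
-------+-----------
Iris   | Support   
Helen  | Marketing 
Eli    | Product   
Yara   | Support   
Quinn  | NULL      
Wendy  | Marketing 
Alice  | Operations
Ivan   | Operations
Victor | Support   


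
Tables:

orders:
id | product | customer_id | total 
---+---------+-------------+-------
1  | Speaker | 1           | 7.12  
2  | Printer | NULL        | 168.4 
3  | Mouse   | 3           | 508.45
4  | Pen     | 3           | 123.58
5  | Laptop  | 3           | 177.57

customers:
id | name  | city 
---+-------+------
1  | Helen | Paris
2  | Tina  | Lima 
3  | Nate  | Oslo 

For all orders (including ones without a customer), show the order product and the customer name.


LEFT JOIN keeps every row from orders (the left table); where customer_id has no match in customers, the customer columns become NULL. Walk through each order:
  - order 1 (Speaker): customer_id=1 -> matches Helen
  - order 2 (Printer): customer_id=NULL, no match -> kept with NULL
  - order 3 (Mouse): customer_id=3 -> matches Nate
  - order 4 (Pen): customer_id=3 -> matches Nate
  - order 5 (Laptop): customer_id=3 -> matches Nate
All 5 rows appear; 1 has NULL customer.

SQL:
SELECT a.product, b.name AS customer
FROM orders a
LEFT JOIN customers b ON a.customer_id = b.id

Result:
product | customer
--------+---------
Speaker | Helen   
Printer | NULL    
Mouse   | Nate    
Pen     | Nate    
Laptop  | Nate    


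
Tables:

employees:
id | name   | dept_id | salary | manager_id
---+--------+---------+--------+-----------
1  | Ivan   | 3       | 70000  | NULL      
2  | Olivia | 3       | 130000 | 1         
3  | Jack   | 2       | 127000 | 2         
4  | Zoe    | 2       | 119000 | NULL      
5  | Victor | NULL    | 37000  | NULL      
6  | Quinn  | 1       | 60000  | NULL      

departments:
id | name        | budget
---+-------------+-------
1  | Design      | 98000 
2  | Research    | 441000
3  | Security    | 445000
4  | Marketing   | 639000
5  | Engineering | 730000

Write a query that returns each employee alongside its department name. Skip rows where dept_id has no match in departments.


INNER JOIN keeps only employees rows whose dept_id matches an id in departments. Walk through each employee:
  - employee 1 (Ivan): dept_id=3 -> matches Security
  - employee 2 (Olivia): dept_id=3 -> matches Security
  - employee 3 (Jack): dept_id=2 -> matches Research
  - employee 4 (Zoe): dept_id=2 -> matches Research
  - employee 5 (Victor): dept_id=NULL, no match -> dropped
  - employee 6 (Quinn): dept_id=1 -> matches Design
So 1 of 6 rows is dropped.

SQL:
SELECT a.name, b.name AS department
FROM employees a
INNER JOIN departments b ON a.dept_id = b.id

Result:
name   | department
-------+-----------
Ivan   | Security  
Olivia | Security  
Jack   | Research  
Zoe    | Research  
Quinn  | Design    


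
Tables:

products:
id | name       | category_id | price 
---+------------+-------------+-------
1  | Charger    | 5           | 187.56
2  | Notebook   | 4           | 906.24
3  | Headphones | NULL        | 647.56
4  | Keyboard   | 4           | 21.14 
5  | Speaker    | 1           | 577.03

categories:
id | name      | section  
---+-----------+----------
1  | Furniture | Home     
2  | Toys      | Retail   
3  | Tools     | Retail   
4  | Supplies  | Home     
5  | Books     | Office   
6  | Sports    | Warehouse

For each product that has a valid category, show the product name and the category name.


INNER JOIN keeps only products rows whose category_id matches an id in categories. Walk through each product:
  - product 1 (Charger): category_id=5 -> matches Books
  - product 2 (Notebook): category_id=4 -> matches Supplies
  - product 3 (Headphones): category_id=NULL, no match -> dropped
  - product 4 (Keyboard): category_id=4 -> matches Supplies
  - product 5 (Speaker): category_id=1 -> matches Furniture
So 1 of 5 rows is dropped.

SQL:
SELECT a.name, b.name AS category
FROM products a
INNER JOIN categories b ON a.category_id = b.id

Result:
name     | category 
---------+----------
Charger  | Books    
Notebook | Supplies 
Keyboard | Supplies 
Speaker  | Furniture


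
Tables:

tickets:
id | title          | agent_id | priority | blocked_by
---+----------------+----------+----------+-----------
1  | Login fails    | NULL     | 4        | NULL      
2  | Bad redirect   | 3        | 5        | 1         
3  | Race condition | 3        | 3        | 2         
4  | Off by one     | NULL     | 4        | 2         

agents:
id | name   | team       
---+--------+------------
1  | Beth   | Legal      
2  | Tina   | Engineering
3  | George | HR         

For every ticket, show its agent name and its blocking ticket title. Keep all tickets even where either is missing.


Two LEFT JOINs from the same base table tickets: one to agents via agent_id, one to tickets itself via blocked_by. Both are LEFT so every ticket is preserved.
Match against agents:
  - ticket 1 (Login fails): agent_id=NULL, no match -> kept with NULL
  - ticket 2 (Bad redirect): agent_id=3 -> matches George
  - ticket 3 (Race condition): agent_id=3 -> matches George
  - ticket 4 (Off by one): agent_id=NULL, no match -> kept with NULL
Match against tickets (self):
  - ticket 1 (Login fails): blocked_by=NULL -> NULL
  - ticket 2 (Bad redirect): blocked_by=1 -> Login fails
  - ticket 3 (Race condition): blocked_by=2 -> Bad redirect
  - ticket 4 (Off by one): blocked_by=2 -> Bad redirect

SQL:
SELECT a.title, b.name AS agent, c.title AS blocked_by
FROM tickets a
LEFT JOIN agents b ON a.agent_id = b.id
LEFT JOIN tickets c ON a.blocked_by = c.id

Result:
title          | agent  | blocked_by  
---------------+--------+-------------
Login fails    | NULL   | NULL        
Bad redirect   | George | Login fails 
Race condition | George | Bad redirect
Off by one     | NULL   | Bad redirect


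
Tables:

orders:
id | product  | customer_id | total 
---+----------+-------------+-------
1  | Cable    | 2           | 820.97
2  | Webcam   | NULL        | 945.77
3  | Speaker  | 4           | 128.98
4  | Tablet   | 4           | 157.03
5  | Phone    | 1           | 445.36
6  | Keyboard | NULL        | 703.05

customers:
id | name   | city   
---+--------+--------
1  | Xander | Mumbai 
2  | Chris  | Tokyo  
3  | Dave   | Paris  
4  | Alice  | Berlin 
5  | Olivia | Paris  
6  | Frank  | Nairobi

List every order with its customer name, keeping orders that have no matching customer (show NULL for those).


LEFT JOIN keeps every row from orders (the left table); where customer_id has no match in customers, the customer columns become NULL. Walk through each order:
  - order 1 (Cable): customer_id=2 -> matches Chris
  - order 2 (Webcam): customer_id=NULL, no match -> kept with NULL
  - order 3 (Speaker): customer_id=4 -> matches Alice
  - order 4 (Tablet): customer_id=4 -> matches Alice
  - order 5 (Phone): customer_id=1 -> matches Xander
  - order 6 (Keyboard): customer_id=NULL, no match -> kept with NULL
All 6 rows appear; 2 have NULL customer.

SQL:
SELECT a.product, b.name AS customer
FROM orders a
LEFT JOIN customers b ON a.customer_id = b.id

Result:
product  | customer
---------+---------
Cable    | Chris   
Webcam   | NULL    
Speaker  | Alice   
Tablet   | Alice   
Phone    | Xander  
Keyboard | NULL    


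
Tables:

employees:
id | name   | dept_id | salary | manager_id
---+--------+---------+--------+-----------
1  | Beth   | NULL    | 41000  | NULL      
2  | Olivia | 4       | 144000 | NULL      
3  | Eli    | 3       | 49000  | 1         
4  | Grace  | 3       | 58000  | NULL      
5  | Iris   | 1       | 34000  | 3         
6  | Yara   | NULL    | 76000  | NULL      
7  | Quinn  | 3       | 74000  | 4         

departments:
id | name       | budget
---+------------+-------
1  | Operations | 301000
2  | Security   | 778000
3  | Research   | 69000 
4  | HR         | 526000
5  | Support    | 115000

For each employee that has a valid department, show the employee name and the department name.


INNER JOIN keeps only employees rows whose dept_id matches an id in departments. Walk through each employee:
  - employee 1 (Beth): dept_id=NULL, no match -> dropped
  - employee 2 (Olivia): dept_id=4 -> matches HR
  - employee 3 (Eli): dept_id=3 -> matches Research
  - employee 4 (Grace): dept_id=3 -> matches Research
  - employee 5 (Iris): dept_id=1 -> matches Operations
  - employee 6 (Yara): dept_id=NULL, no match -> dropped
  - employee 7 (Quinn): dept_id=3 -> matches Research
So 2 of 7 rows are dropped.

SQL:
SELECT a.name, b.name AS department
FROM employees a
INNER JOIN departments b ON a.dept_id = b.id

Result:
name   | department
-------+-----------
Olivia | HR        
Eli    | Research  
Grace  | Research  
Iris   | Operations
Quinn  | Research  


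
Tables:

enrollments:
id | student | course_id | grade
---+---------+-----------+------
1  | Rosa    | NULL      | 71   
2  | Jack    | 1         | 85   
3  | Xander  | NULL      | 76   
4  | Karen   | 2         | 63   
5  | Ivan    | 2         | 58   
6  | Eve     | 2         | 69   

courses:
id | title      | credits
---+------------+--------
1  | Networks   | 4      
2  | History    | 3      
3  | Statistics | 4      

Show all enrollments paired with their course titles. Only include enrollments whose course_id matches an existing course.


INNER JOIN keeps only enrollments rows whose course_id matches an id in courses. Walk through each enrollment:
  - enrollment 1 (Rosa): course_id=NULL, no match -> dropped
  - enrollment 2 (Jack): course_id=1 -> matches Networks
  - enrollment 3 (Xander): course_id=NULL, no match -> dropped
  - enrollment 4 (Karen): course_id=2 -> matches History
  - enrollment 5 (Ivan): course_id=2 -> matches History
  - enrollment 6 (Eve): course_id=2 -> matches History
So 2 of 6 rows are dropped.

SQL:
SELECT a.student, b.title AS course
FROM enrollments a
INNER JOIN courses b ON a.course_id = b.id

Result:
student | course  
--------+---------
Jack    | Networks
Karen   | History 
Ivan    | History 
Eve     | History 


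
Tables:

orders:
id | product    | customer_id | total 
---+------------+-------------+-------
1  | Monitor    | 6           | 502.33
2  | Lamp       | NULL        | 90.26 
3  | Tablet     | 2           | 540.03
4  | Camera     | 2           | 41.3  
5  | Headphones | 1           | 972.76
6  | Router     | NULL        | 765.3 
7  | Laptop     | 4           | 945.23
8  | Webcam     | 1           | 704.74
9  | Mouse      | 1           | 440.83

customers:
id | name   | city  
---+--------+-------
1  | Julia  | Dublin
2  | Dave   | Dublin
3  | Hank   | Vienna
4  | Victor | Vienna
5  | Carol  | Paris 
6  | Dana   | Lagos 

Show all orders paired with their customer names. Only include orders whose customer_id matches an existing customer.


INNER JOIN keeps only orders rows whose customer_id matches an id in customers. Walk through each order:
  - order 1 (Monitor): customer_id=6 -> matches Dana
  - order 2 (Lamp): customer_id=NULL, no match -> dropped
  - order 3 (Tablet): customer_id=2 -> matches Dave
  - order 4 (Camera): customer_id=2 -> matches Dave
  - order 5 (Headphones): customer_id=1 -> matches Julia
  - order 6 (Router): customer_id=NULL, no match -> dropped
  - order 7 (Laptop): customer_id=4 -> matches Victor
  - order 8 (Webcam): customer_id=1 -> matches Julia
  - order 9 (Mouse): customer_id=1 -> matches Julia
So 2 of 9 rows are dropped.

SQL:
SELECT a.product, b.name AS customer
FROM orders a
INNER JOIN customers b ON a.customer_id = b.id

Result:
product    | customer
-----------+---------
Monitor    | Dana    
Tablet     | Dave    
Camera     | Dave    
Headphones | Julia   
Laptop     | Victor  
Webcam     | Julia   
Mouse      | Julia   


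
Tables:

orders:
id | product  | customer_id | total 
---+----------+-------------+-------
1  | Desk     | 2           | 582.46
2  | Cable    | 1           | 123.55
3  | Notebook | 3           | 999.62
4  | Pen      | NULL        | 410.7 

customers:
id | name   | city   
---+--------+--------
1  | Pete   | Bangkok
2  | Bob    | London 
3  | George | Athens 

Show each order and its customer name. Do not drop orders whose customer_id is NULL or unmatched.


LEFT JOIN keeps every row from orders (the left table); where customer_id has no match in customers, the customer columns become NULL. Walk through each order:
  - order 1 (Desk): customer_id=2 -> matches Bob
  - order 2 (Cable): customer_id=1 -> matches Pete
  - order 3 (Notebook): customer_id=3 -> matches George
  - order 4 (Pen): customer_id=NULL, no match -> kept with NULL
All 4 rows appear; 1 has NULL customer.

SQL:
SELECT a.product, b.name AS customer
FROM orders a
LEFT JOIN customers b ON a.customer_id = b.id

Result:
product  | customer
---------+---------
Desk     | Bob     
Cable    | Pete    
Notebook | George  
Pen      | NULL    


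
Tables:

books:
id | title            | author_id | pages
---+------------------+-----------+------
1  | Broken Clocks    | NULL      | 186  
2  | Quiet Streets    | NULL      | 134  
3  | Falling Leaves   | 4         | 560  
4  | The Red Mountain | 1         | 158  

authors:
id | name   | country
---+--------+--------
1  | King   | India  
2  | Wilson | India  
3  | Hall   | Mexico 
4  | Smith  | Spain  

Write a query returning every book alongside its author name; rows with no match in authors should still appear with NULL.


LEFT JOIN keeps every row from books (the left table); where author_id has no match in authors, the author columns become NULL. Walk through each book:
  - book 1 (Broken Clocks): author_id=NULL, no match -> kept with NULL
  - book 2 (Quiet Streets): author_id=NULL, no match -> kept with NULL
  - book 3 (Falling Leaves): author_id=4 -> matches Smith
  - book 4 (The Red Mountain): author_id=1 -> matches King
All 4 rows appear; 2 have NULL author.

SQL:
SELECT a.title, b.name AS author
FROM books a
LEFT JOIN authors b ON a.author_id = b.id

Result:
title            | author
-----------------+-------
Broken Clocks    | NULL  
Quiet Streets    | NULL  
Falling Leaves   | Smith 
The Red Mountain | King  


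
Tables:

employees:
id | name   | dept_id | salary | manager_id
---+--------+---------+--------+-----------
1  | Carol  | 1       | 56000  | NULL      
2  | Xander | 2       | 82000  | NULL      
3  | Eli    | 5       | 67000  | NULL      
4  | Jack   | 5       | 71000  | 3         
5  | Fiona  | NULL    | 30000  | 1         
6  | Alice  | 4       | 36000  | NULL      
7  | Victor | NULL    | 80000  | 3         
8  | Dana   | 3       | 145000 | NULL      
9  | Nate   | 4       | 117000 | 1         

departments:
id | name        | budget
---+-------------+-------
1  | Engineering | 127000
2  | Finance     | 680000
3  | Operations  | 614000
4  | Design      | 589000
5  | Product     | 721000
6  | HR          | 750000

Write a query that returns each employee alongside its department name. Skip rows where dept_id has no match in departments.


INNER JOIN keeps only employees rows whose dept_id matches an id in departments. Walk through each employee:
  - employee 1 (Carol): dept_id=1 -> matches Engineering
  - employee 2 (Xander): dept_id=2 -> matches Finance
  - employee 3 (Eli): dept_id=5 -> matches Product
  - employee 4 (Jack): dept_id=5 -> matches Product
  - employee 5 (Fiona): dept_id=NULL, no match -> dropped
  - employee 6 (Alice): dept_id=4 -> matches Design
  - employee 7 (Victor): dept_id=NULL, no match -> dropped
  - employee 8 (Dana): dept_id=3 -> matches Operations
  - employee 9 (Nate): dept_id=4 -> matches Design
So 2 of 9 rows are dropped.

SQL:
SELECT a.name, b.name AS department
FROM employees a
INNER JOIN departments b ON a.dept_id = b.id

Result:
name   | department 
-------+------------
Carol  | Engineering
Xander | Finance    
Eli    | Product    
Jack   | Product    
Alice  | Design     
Dana   | Operations 
Nate   | Design     
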